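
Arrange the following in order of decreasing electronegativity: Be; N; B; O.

O > N > B > Be

Be is in period 2, group 2; B is in period 2, group 13; N is in period 2, group 15; O is in period 2, group 16.
Smaller atoms with higher effective nuclear charge are more electronegative.
All lie in period 2, so electronegativity increases left to right.
So from highest to lowest: O > N > B > Be.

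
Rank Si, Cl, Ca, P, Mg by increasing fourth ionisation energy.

Si < P < Cl < Ca < Mg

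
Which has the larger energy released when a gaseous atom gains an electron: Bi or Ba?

Bi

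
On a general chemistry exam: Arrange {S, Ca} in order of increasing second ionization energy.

Ca < S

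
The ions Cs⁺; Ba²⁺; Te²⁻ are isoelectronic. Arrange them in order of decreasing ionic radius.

Te²⁻ > Cs⁺ > Ba²⁺

All of these have 54 electrons, so size is governed by nuclear charge alone: the more protons, the stronger the pull on the same electron cloud, and the smaller the ion.
Nuclear charges: Ba²⁺ (Z=56), Cs⁺ (Z=55), Te²⁻ (Z=52).
Largest to smallest: Te²⁻ > Cs⁺ > Ba²⁺.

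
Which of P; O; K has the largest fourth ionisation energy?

O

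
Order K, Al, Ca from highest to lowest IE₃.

Ca > K > Al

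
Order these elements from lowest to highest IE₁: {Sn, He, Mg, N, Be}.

He is in period 1, group 18; Be is in period 2, group 2; N is in period 2, group 15; Mg is in period 3, group 2; Sn is in period 5, group 14.
Across a period the outer electron is held more tightly (higher IE₁); down a group it sits in a higher shell, more shielded, and comes off more easily.
These span different periods and groups, so the two trends combine.
Mg > Sn: period and group pull opposite ways; the down-group shift dominates (738 vs 709 kJ/mol).
Be > Mg: they share group 2; the group trend gives Be the larger value.
N > Be: N lies to the right of Be in period 2, so the across-period effect alone puts N higher.
He > N: both effects reinforce here, so He is clearly the higher of the two.
Tabulated first ionization energy (kJ/mol): He 2372, Be 900, N 1402, Mg 738, Sn 709.
So from lowest to highest: Sn < Mg < Be < N < He.

Sn, Mg, Be, N, He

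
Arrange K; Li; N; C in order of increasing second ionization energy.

Consider each +1 ion: K⁺ is the bare [Ar] core; Li⁺ is the bare [He] core; N⁺ still has 4 valence electrons; C⁺ still has 3 valence electrons.
Breaking into a closed-shell core is much more expensive than removing a leftover valence electron — K and Li have the largest IE_2 here.
Valence configurations: N⁺ [He]2s²2p², C⁺ [He]2s²2p¹.
The numbers (kJ/mol): K 3052, Li 7298, N 2856, C 2353.
Hence IE_2: C < N < K < Li.

C < N < K < Li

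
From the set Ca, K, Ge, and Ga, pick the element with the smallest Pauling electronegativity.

K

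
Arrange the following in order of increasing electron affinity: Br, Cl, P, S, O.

EA tends to increase across a period and decrease down a group, though the pattern is less regular than for IE or radius.
These span different periods and groups, so the two trends combine.
O > P: both effects reinforce here, so O is clearly the higher of the two.
S > O: this pair runs against the simple trend — see the exception note.
Br > S: the two effects oppose for this pair; the across-period effect wins (325 vs 200 kJ/mol).
Cl > Br: they share group 17; the group trend gives Cl the larger value.
Note the exception: S has a higher electron affinity than O, contrary to the simple trend — the compact 2p subshell of O repels the added electron more than S's larger 3p does.
Tabulated electron affinity (kJ/mol): O 141, P 72, S 200, Cl 349, Br 325.
So from lowest to highest: P < O < S < Br < Cl.

P < O < S < Br < Cl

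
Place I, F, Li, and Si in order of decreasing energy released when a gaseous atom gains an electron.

F, I, Si, Li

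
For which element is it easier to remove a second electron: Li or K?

IE_2 is the cost of taking one more electron from the +1 cation: Li⁺ is the bare [He] core; K⁺ is the bare [Ar] core.
All of these are removing an electron from a noble-gas core or deeper; the smaller core (lower principal quantum number) is held far more tightly, and within a period the higher nuclear charge binds the same core more tightly.
The numbers (kJ/mol): Li 7298, K 3052.
So the second ionization energies run K < Li.

K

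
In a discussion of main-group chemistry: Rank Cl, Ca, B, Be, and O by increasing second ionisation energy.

Ca < Be < Cl < B < O

Consider each +1 ion: Cl⁺ still has 6 valence electrons; Ca⁺ still has 1 valence electron; B⁺ still has 2 valence electrons; Be⁺ still has 1 valence electron; O⁺ still has 5 valence electrons.
All are still removing valence electrons, so compare the +1 ions as you would atoms: IE_2 generally rises across a period (higher Z_eff) and falls down a group (larger shell), subject to the usual subshell exceptions.
Valence configurations: Cl⁺ [Ne]3s²3p⁴, Ca⁺ [Ar]4s¹, B⁺ [He]2s², Be⁺ [He]2s¹, O⁺ [He]2s²2p³.
Tabulated IE_2 (kJ/mol): Cl 2298, Ca 1145, B 2427, Be 1757, O 3388.
So the second ionization energies run Ca < Be < Cl < B < O.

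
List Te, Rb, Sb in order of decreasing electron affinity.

Te, Sb, Rb

Rb is in period 5, group 1; Sb is in period 5, group 15; Te is in period 5, group 16.
Adding an electron releases more energy for atoms nearer the top right (short of the noble gases).
All lie in period 5, so electron affinity increases left to right.
So from highest to lowest: Te > Sb > Rb.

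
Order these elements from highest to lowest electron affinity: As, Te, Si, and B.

Te > Si > As > B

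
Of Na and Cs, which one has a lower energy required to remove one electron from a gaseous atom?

Removing the outermost electron gets harder across a period and easier down a group.
All are in group 1, so first ionization energy increases up the group.
So Cs has the lower energy required to remove one electron from a gaseous atom (Cs < Na).

Cs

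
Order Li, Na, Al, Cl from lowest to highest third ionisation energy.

After 2 electrons have been removed, what remains? Li²⁺ is already 1 electron into the core; Na²⁺ is already 1 electron into the core; Al²⁺ still has 1 valence electron; Cl²⁺ still has 5 valence electrons.
Breaking into a closed-shell core is much more expensive than removing a leftover valence electron — Na and Li have the largest IE_3 here.
Valence configurations: Al²⁺ [Ne]3s¹, Cl²⁺ [Ne]3s²3p³.
The numbers (kJ/mol): Li 11815, Na 6910, Al 2745, Cl 3822.
Putting it together, IE_3: Al < Cl < Na < Li.

Al < Cl < Na < Li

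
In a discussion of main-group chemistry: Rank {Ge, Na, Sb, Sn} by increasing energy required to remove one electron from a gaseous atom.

Na is in period 3, group 1; Ge is in period 4, group 14; Sn is in period 5, group 14; Sb is in period 5, group 15.
IE₁ increases left→right with effective nuclear charge and decreases top→bottom as the valence shell moves farther out.
Neither a single period nor a single group — weigh both effects.
Sn > Na: the two effects oppose for this pair; the across-period effect wins (709 vs 496 kJ/mol).
Ge > Sn: they share group 14; the group trend gives Ge the larger value.
Sb > Ge: period and group pull opposite ways; the across-period shift dominates (831 vs 762 kJ/mol).
For reference (kJ/mol): Na 496, Ge 762, Sn 709, Sb 831.
So from lowest to highest: Na < Sn < Ge < Sb.

Na, Sn, Ge, Sb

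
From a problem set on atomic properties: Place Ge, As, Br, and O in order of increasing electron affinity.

As, Ge, O, Br

O is in period 2, group 16; Ge is in period 4, group 14; As is in period 4, group 15; Br is in period 4, group 17.
Adding an electron releases more energy for atoms nearer the top right (short of the noble gases).
Neither a single period nor a single group — weigh both effects.
Ge > As: this pair runs against the simple trend — see the exception note.
O > Ge: both effects reinforce here, so O is clearly the higher of the two.
Br > O: the two effects oppose for this pair; the across-period effect wins (325 vs 141 kJ/mol).
Note the exception: Ge has a higher electron affinity than As, contrary to the simple trend — adding an electron to As's half-filled 4p³ is unfavourable, so Ge (4p²) has the more exothermic EA.
For reference (kJ/mol): O 141, Ge 119, As 78, Br 325.
So from lowest to highest: As < Ge < O < Br.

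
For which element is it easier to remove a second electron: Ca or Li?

The second ionization energy removes an electron from the +1 ion. For each element: Ca⁺ still has 1 valence electron; Li⁺ is the bare [He] core.
Breaking into a closed-shell core is much more expensive than removing a leftover valence electron — Li has the largest IE_2 here.
Approximate IE_2 values (kJ/mol): Ca 1145, Li 7298.
Hence IE_2: Ca < Li.

Ca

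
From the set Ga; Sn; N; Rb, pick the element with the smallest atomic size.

N is in period 2, group 15; Ga is in period 4, group 13; Rb is in period 5, group 1; Sn is in period 5, group 14.
Radius decreases left→right (rising Z_eff, same n) and increases top→bottom (higher n).
Neither a single period nor a single group — weigh both effects.
Ga > N: both effects reinforce here, so Ga is clearly the larger of the two.
Sn > Ga: the two effects oppose for this pair; the down-group effect wins (140 vs 124 pm).
Rb > Sn: Rb lies to the left of Sn in period 5, so the across-period effect alone puts Rb larger.
For reference (pm): N 71, Ga 124, Rb 210, Sn 140.
The smallest atomic size among these belongs to N.

N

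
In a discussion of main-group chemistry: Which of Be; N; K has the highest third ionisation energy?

The third ionization energy removes an electron from the +2 ion. For each element: Be²⁺ is the bare [He] core; N²⁺ still has 3 valence electrons; K²⁺ is already 1 electron into the core.
Usually core removal costs more than valence removal, but here the competition is close: a tightly held n=2 valence electron can cost more to remove than an n=3 core electron, so the actual values have to decide it.
The numbers (kJ/mol): Be 14849, N 4578, K 4420.
So the third ionization energies run K < N < Be.

Be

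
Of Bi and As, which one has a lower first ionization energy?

As is in period 4, group 15; Bi is in period 6, group 15.
Across a period the outer electron is held more tightly (higher IE₁); down a group it sits in a higher shell, more shielded, and comes off more easily.
All are in group 15, so first ionization energy increases up the group.
So Bi has the lower first ionization energy (Bi < As).

Bi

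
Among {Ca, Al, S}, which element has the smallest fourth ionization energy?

Consider each +3 ion: Ca³⁺ is already 1 electron into the core; Al³⁺ is the bare [Ne] core; S³⁺ still has 3 valence electrons.
Pulling an electron out of a noble-gas core costs far more than removing a remaining valence electron, so Ca and Al sit at the high end of IE_4.
The numbers (kJ/mol): Ca 6491, Al 11577, S 4556.
Overall IE_4 order: S < Ca < Al.

S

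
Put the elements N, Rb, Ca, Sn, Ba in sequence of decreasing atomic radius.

N is in period 2, group 15; Ca is in period 4, group 2; Rb is in period 5, group 1; Sn is in period 5, group 14; Ba is in period 6, group 2.
Moving right in a period, electrons are added to the same shell under a stronger nuclear pull, so atoms get smaller; moving down, a new shell is opened and atoms get larger.
These span different periods and groups, so the two trends combine.
Sn > N: both effects reinforce here, so Sn is clearly the larger of the two.
Ca > Sn: period and group pull opposite ways; the across-period shift dominates (171 vs 140 pm).
Ba > Ca: Ba sits below Ca in group 2, so the down-group effect alone puts Ba larger.
Rb > Ba: period and group pull opposite ways; the across-period shift dominates (210 vs 196 pm).
Tabulated atomic radius (pm): N 71, Ca 171, Rb 210, Sn 140, Ba 196.
So from largest to smallest: Rb > Ba > Ca > Sn > N.

Rb, Ba, Ca, Sn, N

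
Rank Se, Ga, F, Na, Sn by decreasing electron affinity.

F > Se > Sn > Na > Ga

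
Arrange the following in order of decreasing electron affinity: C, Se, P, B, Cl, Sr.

Cl > Se > C > P > B > Sr

Adding an electron releases more energy for atoms nearer the top right (short of the noble gases).
These span different periods and groups, so the two trends combine.
B > Sr: both effects reinforce here, so B is clearly the higher of the two.
P > B: period and group pull opposite ways; the across-period shift dominates (72 vs 27 kJ/mol).
C > P: the two effects oppose for this pair; the down-group effect wins (122 vs 72 kJ/mol).
Se > C: the two effects oppose for this pair; the across-period effect wins (195 vs 122 kJ/mol).
Cl > Se: relative to Se, both the across-period and down-group shifts push Cl's electron affinity up.
For reference (kJ/mol): B 27, C 122, P 72, Cl 349, Se 195, Sr 5.
So from highest to lowest: Cl > Se > C > P > B > Sr.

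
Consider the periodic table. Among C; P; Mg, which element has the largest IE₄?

Mg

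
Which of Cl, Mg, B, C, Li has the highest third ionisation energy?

Li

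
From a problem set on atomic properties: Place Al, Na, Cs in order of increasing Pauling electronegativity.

Smaller atoms with higher effective nuclear charge are more electronegative.
These span different periods and groups, so the two trends combine.
Na > Cs: they share group 1; the group trend gives Na the larger value.
Al > Na: both are in period 3; the period trend gives Al the larger value.
Tabulated electronegativity (Pauling): Na 0.93, Al 1.61, Cs 0.79.
So from lowest to highest: Cs < Na < Al.

Cs < Na < Al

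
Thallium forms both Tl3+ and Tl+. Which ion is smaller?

Tl3+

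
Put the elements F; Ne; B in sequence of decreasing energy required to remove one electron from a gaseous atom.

B is in period 2, group 13; F is in period 2, group 17; Ne is in period 2, group 18.
Across a period the outer electron is held more tightly (higher IE₁); down a group it sits in a higher shell, more shielded, and comes off more easily.
All lie in period 2, so first ionization energy increases left to right.
So from highest to lowest: Ne > F > B.

Ne > F > B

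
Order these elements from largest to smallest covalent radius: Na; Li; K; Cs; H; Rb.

H is in period 1, group 1; Li is in period 2, group 1; Na is in period 3, group 1; K is in period 4, group 1; Rb is in period 5, group 1; Cs is in period 6, group 1.
Radius decreases left→right (rising Z_eff, same n) and increases top→bottom (higher n).
All are in group 1, so atomic radius increases down the group.
So from largest to smallest: Cs > Rb > K > Na > Li > H.

Cs > Rb > K > Na > Li > H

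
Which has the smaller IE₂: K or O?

After 1 electron has been removed, what remains? K⁺ is the bare [Ar] core; O⁺ still has 5 valence electrons.
Usually core removal costs more than valence removal, but here the competition is close: a tightly held n=2 valence electron can cost more to remove than an n=3 core electron, so the actual values have to decide it.
The numbers (kJ/mol): K 3052, O 3388.
Putting it together, IE_2: K < O.

K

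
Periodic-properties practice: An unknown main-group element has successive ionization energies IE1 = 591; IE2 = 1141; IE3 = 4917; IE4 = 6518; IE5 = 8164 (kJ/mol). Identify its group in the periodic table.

Group 2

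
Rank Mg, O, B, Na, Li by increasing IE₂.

IE_2 is the cost of taking one more electron from the +1 cation: Mg⁺ still has 1 valence electron; O⁺ still has 5 valence electrons; B⁺ still has 2 valence electrons; Na⁺ is the bare [Ne] core; Li⁺ is the bare [He] core.
Pulling an electron out of a noble-gas core costs far more than removing a remaining valence electron, so Na and Li sit at the high end of IE_2.
Valence configurations: Mg⁺ [Ne]3s¹, O⁺ [He]2s²2p³, B⁺ [He]2s².
The numbers (kJ/mol): Mg 1451, O 3388, B 2427, Na 4562, Li 7298.
Hence IE_2: Mg < B < O < Na < Li.

Mg < B < O < Na < Li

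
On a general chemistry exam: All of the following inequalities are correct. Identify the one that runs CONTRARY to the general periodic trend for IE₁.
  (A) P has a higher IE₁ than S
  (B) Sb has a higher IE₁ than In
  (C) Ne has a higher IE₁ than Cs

(A)

The general trend: IE₁ increases across a period and decreases down a group.
(A) P (period 3, group 15) vs S (period 3, group 16): the stated order contradicts the simple trend.
(B) Sb (period 5, group 15) vs In (period 5, group 13): the stated order agrees with the simple trend.
(C) Ne (period 2, group 18) vs Cs (period 6, group 1): the stated order agrees with the simple trend.
The exception is (A): S (3p⁴) ionizes more easily than half-filled P (3p³) because the paired 3p electron in S is pushed out by e⁻–e⁻ repulsion.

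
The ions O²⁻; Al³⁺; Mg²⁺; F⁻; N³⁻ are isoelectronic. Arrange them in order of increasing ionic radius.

Al³⁺ < Mg²⁺ < F⁻ < O²⁻ < N³⁻

All of these have 10 electrons, so size is governed by nuclear charge alone: the more protons, the stronger the pull on the same electron cloud, and the smaller the ion.
Nuclear charges: Al³⁺ (Z=13), Mg²⁺ (Z=12), F⁻ (Z=9), O²⁻ (Z=8), N³⁻ (Z=7).
Smallest to largest: Al³⁺ < Mg²⁺ < F⁻ < O²⁻ < N³⁻.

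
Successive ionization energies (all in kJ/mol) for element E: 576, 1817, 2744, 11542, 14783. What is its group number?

Group 13

Look for the largest jump between consecutive ionization energies: IE4/IE3 ≈ 4.2, far larger than any earlier ratio.
That jump marks the point where a core electron is being removed. So the atom has 3 valence electrons.
A main-group element with 3 valence electrons is in group 13.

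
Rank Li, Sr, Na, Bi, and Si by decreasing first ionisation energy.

Si > Bi > Sr > Li > Na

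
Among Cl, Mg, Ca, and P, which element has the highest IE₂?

IE_2 is the cost of taking one more electron from the +1 cation: Cl⁺ still has 6 valence electrons; Mg⁺ still has 1 valence electron; Ca⁺ still has 1 valence electron; P⁺ still has 4 valence electrons.
All are still removing valence electrons, so compare the +1 ions as you would atoms: IE_2 generally rises across a period (higher Z_eff) and falls down a group (larger shell), subject to the usual subshell exceptions.
Valence configurations: Cl⁺ [Ne]3s²3p⁴, Mg⁺ [Ne]3s¹, Ca⁺ [Ar]4s¹, P⁺ [Ne]3s²3p².
Tabulated IE_2 (kJ/mol): Cl 2298, Mg 1451, Ca 1145, P 1907.
Hence IE_2: Ca < Mg < P < Cl.

Cl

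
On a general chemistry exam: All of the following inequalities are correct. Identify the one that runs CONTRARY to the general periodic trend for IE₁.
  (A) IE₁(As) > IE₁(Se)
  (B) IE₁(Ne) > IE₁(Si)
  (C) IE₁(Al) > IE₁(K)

The general trend: IE₁ increases across a period and decreases down a group.
(A) As (period 4, group 15) vs Se (period 4, group 16): the stated order contradicts the simple trend.
(B) Ne (period 2, group 18) vs Si (period 3, group 14): the stated order agrees with the simple trend.
(C) Al (period 3, group 13) vs K (period 4, group 1): the stated order agrees with the simple trend.
The exception is (A): Se (4p⁴) ionizes more easily than half-filled As (4p³).

(A)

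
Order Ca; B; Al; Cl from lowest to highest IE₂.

IE_2 is the cost of taking one more electron from the +1 cation: Ca⁺ still has 1 valence electron; B⁺ still has 2 valence electrons; Al⁺ still has 2 valence electrons; Cl⁺ still has 6 valence electrons.
All are still removing valence electrons, so compare the +1 ions as you would atoms: IE_2 generally rises across a period (higher Z_eff) and falls down a group (larger shell), subject to the usual subshell exceptions.
Valence configurations: Ca⁺ [Ar]4s¹, B⁺ [He]2s², Al⁺ [Ne]3s², Cl⁺ [Ne]3s²3p⁴.
Tabulated IE_2 (kJ/mol): Ca 1145, B 2427, Al 1817, Cl 2298.
So the second ionization energies run Ca < Al < Cl < B.

Ca, Al, Cl, B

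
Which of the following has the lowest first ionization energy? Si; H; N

H is in period 1, group 1; N is in period 2, group 15; Si is in period 3, group 14.
Across a period the outer electron is held more tightly (higher IE₁); down a group it sits in a higher shell, more shielded, and comes off more easily.
Neither a single period nor a single group — weigh both effects.
H > Si: the two effects oppose for this pair; the down-group effect wins (1312 vs 786 kJ/mol).
N > H: period and group pull opposite ways; the across-period shift dominates (1402 vs 1312 kJ/mol).
Tabulated first ionization energy (kJ/mol): H 1312, N 1402, Si 786.
The lowest first ionization energy among these belongs to Si.

Si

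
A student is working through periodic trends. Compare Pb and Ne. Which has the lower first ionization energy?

Pb

Ne is in period 2, group 18; Pb is in period 6, group 14.
Across a period the outer electron is held more tightly (higher IE₁); down a group it sits in a higher shell, more shielded, and comes off more easily.
Neither a single period nor a single group — weigh both effects.
Ne > Pb: relative to Pb, both the across-period and down-group shifts push Ne's first ionization energy up.
For reference (kJ/mol): Ne 2081, Pb 716.
So Pb has the lower first ionization energy (Pb < Ne).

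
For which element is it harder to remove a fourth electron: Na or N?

Consider each +3 ion: Na³⁺ is already 2 electrons into the core; N³⁺ still has 2 valence electrons.
Core electrons are held far more tightly than valence electrons, so Na tops the IE_4 order.
The numbers (kJ/mol): Na 9543, N 7475.
So the fourth ionization energies run N < Na.

Na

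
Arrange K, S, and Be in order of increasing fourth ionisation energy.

IE_4 is the cost of taking one more electron from the +3 cation: K³⁺ is already 2 electrons into the core; S³⁺ still has 3 valence electrons; Be³⁺ is already 1 electron into the core.
Pulling an electron out of a noble-gas core costs far more than removing a remaining valence electron, so K and Be sit at the high end of IE_4.
The numbers (kJ/mol): K 5877, S 4556, Be 21007.
Overall IE_4 order: S < K < Be.

S < K < Be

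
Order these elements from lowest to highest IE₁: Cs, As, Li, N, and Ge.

Cs < Li < Ge < As < N

Li is in period 2, group 1; N is in period 2, group 15; Ge is in period 4, group 14; As is in period 4, group 15; Cs is in period 6, group 1.
IE₁ increases left→right with effective nuclear charge and decreases top→bottom as the valence shell moves farther out.
Here both period and group differ, so the two effects have to be weighed against each other.
Li > Cs: they share group 1; the group trend gives Li the larger value.
Ge > Li: period and group pull opposite ways; the across-period shift dominates (762 vs 520 kJ/mol).
As > Ge: As lies to the right of Ge in period 4, so the across-period effect alone puts As higher.
N > As: N sits above As in group 15, so the down-group effect alone puts N higher.
Approximate values (kJ/mol): Li 520, N 1402, Ge 762, As 947, Cs 376.
So from lowest to highest: Cs < Li < Ge < As < N.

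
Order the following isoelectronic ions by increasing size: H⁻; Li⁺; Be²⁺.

Be²⁺ < Li⁺ < H⁻

All of these have 2 electrons, so size is governed by nuclear charge alone: the more protons, the stronger the pull on the same electron cloud, and the smaller the ion.
Nuclear charges: Be²⁺ (Z=4), Li⁺ (Z=3), H⁻ (Z=1).
Smallest to largest: Be²⁺ < Li⁺ < H⁻.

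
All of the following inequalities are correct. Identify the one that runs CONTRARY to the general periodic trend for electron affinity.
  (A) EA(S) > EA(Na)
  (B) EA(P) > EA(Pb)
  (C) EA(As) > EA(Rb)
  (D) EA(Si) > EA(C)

The general trend: electron affinity increases across a period and decreases down a group.
(A) S (period 3, group 16) vs Na (period 3, group 1): the stated order agrees with the simple trend.
(B) P (period 3, group 15) vs Pb (period 6, group 14): the stated order agrees with the simple trend.
(C) As (period 4, group 15) vs Rb (period 5, group 1): the stated order agrees with the simple trend.
(D) Si (period 3, group 14) vs C (period 2, group 14): the stated order contradicts the simple trend.
The exception is (D): Si's larger, more diffuse 3p orbitals accept an added electron slightly more readily than C's compact 2p.

(D)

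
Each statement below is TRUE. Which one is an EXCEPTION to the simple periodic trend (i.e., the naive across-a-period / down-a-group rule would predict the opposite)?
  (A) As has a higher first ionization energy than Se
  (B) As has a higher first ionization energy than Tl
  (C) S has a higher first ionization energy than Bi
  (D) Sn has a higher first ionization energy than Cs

The general trend: first ionization energy increases across a period and decreases down a group.
(A) As (period 4, group 15) vs Se (period 4, group 16): the stated order contradicts the simple trend.
(B) As (period 4, group 15) vs Tl (period 6, group 13): the stated order agrees with the simple trend.
(C) S (period 3, group 16) vs Bi (period 6, group 15): the stated order agrees with the simple trend.
(D) Sn (period 5, group 14) vs Cs (period 6, group 1): the stated order agrees with the simple trend.
The exception is (A): Se (4p⁴) ionizes more easily than half-filled As (4p³).

(A)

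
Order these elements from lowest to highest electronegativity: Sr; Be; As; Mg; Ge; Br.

Electronegativity increases across a period and decreases down a group, tracking effective nuclear charge and atomic size.
Here both period and group differ, so the two effects have to be weighed against each other.
Mg > Sr: Mg sits above Sr in group 2, so the down-group effect alone puts Mg higher.
Be > Mg: Be sits above Mg in group 2, so the down-group effect alone puts Be higher.
Ge > Be: the two effects oppose for this pair; the across-period effect wins (2.01 vs 1.57).
As > Ge: As lies to the right of Ge in period 4, so the across-period effect alone puts As higher.
Br > As: both are in period 4; the period trend gives Br the larger value.
Approximate values (Pauling): Be 1.57, Mg 1.31, Ge 2.01, As 2.18, Br 2.96, Sr 0.95.
So from lowest to highest: Sr < Mg < Be < Ge < As < Br.

Sr < Mg < Be < Ge < As < Br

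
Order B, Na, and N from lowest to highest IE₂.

B < N < Na

The second ionization energy removes an electron from the +1 ion. For each element: B⁺ still has 2 valence electrons; Na⁺ is the bare [Ne] core; N⁺ still has 4 valence electrons.
Core electrons are held far more tightly than valence electrons, so Na tops the IE_2 order.
Valence configurations: B⁺ [He]2s², N⁺ [He]2s²2p².
Tabulated IE_2 (kJ/mol): B 2427, Na 4562, N 2856.
Overall IE_2 order: B < N < Na.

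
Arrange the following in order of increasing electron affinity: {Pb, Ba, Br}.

EA tends to increase across a period and decrease down a group, though the pattern is less regular than for IE or radius.
These span different periods and groups, so the two trends combine.
Pb > Ba: both are in period 6; the period trend gives Pb the larger value.
Br > Pb: relative to Pb, both the across-period and down-group shifts push Br's electron affinity up.
Approximate values (kJ/mol): Br 325, Ba 14, Pb 35.
So from lowest to highest: Ba < Pb < Br.

Ba < Pb < Br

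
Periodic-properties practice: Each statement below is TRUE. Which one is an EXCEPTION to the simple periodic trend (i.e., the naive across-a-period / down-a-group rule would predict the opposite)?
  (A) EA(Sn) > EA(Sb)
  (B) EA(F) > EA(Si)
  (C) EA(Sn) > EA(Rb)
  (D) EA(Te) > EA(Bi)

The general trend: electron affinity increases across a period and decreases down a group.
(A) Sn (period 5, group 14) vs Sb (period 5, group 15): the stated order contradicts the simple trend.
(B) F (period 2, group 17) vs Si (period 3, group 14): the stated order agrees with the simple trend.
(C) Sn (period 5, group 14) vs Rb (period 5, group 1): the stated order agrees with the simple trend.
(D) Te (period 5, group 16) vs Bi (period 6, group 15): the stated order agrees with the simple trend.
The exception is (A): adding an electron to Sb's half-filled 5p³ is unfavourable, so Sn has the more exothermic EA.

(A)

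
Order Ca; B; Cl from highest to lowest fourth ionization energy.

The fourth ionization energy removes an electron from the +3 ion. For each element: Ca³⁺ is already 1 electron into the core; B³⁺ is the bare [He] core; Cl³⁺ still has 4 valence electrons.
Pulling an electron out of a noble-gas core costs far more than removing a remaining valence electron, so Ca and B sit at the high end of IE_4.
Tabulated IE_4 (kJ/mol): Ca 6491, B 25026, Cl 5159.
Hence IE_4: Cl < Ca < B.

B > Ca > Cl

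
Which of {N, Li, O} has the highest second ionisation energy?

After 1 electron has been removed, what remains? N⁺ still has 4 valence electrons; Li⁺ is the bare [He] core; O⁺ still has 5 valence electrons.
Core electrons are held far more tightly than valence electrons, so Li tops the IE_2 order.
Valence configurations: N⁺ [He]2s²2p², O⁺ [He]2s²2p³.
Tabulated IE_2 (kJ/mol): N 2856, Li 7298, O 3388.
Hence IE_2: N < O < Li.

Li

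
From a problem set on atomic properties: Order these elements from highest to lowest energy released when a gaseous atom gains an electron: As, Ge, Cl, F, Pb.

Cl, F, Ge, As, Pb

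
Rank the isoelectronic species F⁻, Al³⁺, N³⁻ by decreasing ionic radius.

All of these have 10 electrons, so size is governed by nuclear charge alone: the more protons, the stronger the pull on the same electron cloud, and the smaller the ion.
Nuclear charges: Al³⁺ (Z=13), F⁻ (Z=9), N³⁻ (Z=7).
Largest to smallest: N³⁻ > F⁻ > Al³⁺.

N³⁻, F⁻, Al³⁺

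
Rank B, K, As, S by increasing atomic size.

B < S < As < K

B is in period 2, group 13; S is in period 3, group 16; K is in period 4, group 1; As is in period 4, group 15.
Atomic radius shrinks across a period as nuclear charge pulls the same shell inward, and grows down a group as new shells are added.
Here both period and group differ, so the two effects have to be weighed against each other.
S > B: the two effects oppose for this pair; the down-group effect wins (103 vs 85 pm).
As > S: both effects reinforce here, so As is clearly the larger of the two.
K > As: both are in period 4; the period trend gives K the larger value.
Approximate values (pm): B 85, S 103, K 196, As 121.
So from smallest to largest: B < S < As < K.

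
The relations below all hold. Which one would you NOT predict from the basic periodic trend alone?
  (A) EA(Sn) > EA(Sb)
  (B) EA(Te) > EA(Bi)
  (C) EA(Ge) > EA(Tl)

(A)

The general trend: electron affinity increases across a period and decreases down a group.
(A) Sn (period 5, group 14) vs Sb (period 5, group 15): the stated order contradicts the simple trend.
(B) Te (period 5, group 16) vs Bi (period 6, group 15): the stated order agrees with the simple trend.
(C) Ge (period 4, group 14) vs Tl (period 6, group 13): the stated order agrees with the simple trend.
The exception is (A): adding an electron to Sb's half-filled 5p³ is unfavourable, so Sn has the more exothermic EA.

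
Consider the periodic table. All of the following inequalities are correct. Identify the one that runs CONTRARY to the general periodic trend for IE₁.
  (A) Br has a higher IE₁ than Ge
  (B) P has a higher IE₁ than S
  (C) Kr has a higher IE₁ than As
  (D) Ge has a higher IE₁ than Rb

The general trend: IE₁ increases across a period and decreases down a group.
(A) Br (period 4, group 17) vs Ge (period 4, group 14): the stated order agrees with the simple trend.
(B) P (period 3, group 15) vs S (period 3, group 16): the stated order contradicts the simple trend.
(C) Kr (period 4, group 18) vs As (period 4, group 15): the stated order agrees with the simple trend.
(D) Ge (period 4, group 14) vs Rb (period 5, group 1): the stated order agrees with the simple trend.
The exception is (B): S (3p⁴) ionizes more easily than half-filled P (3p³) because the paired 3p electron in S is pushed out by e⁻–e⁻ repulsion.

(B)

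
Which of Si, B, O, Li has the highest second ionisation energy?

Li

The second ionization energy removes an electron from the +1 ion. For each element: Si⁺ still has 3 valence electrons; B⁺ still has 2 valence electrons; O⁺ still has 5 valence electrons; Li⁺ is the bare [He] core.
Breaking into a closed-shell core is much more expensive than removing a leftover valence electron — Li has the largest IE_2 here.
Valence configurations: Si⁺ [Ne]3s²3p¹, B⁺ [He]2s², O⁺ [He]2s²2p³.
The numbers (kJ/mol): Si 1577, B 2427, O 3388, Li 7298.
Putting it together, IE_2: Si < B < O < Li.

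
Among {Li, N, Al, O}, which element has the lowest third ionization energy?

Al

IE_3 is the cost of taking one more electron from the +2 cation: Li²⁺ is already 1 electron into the core; N²⁺ still has 3 valence electrons; Al²⁺ still has 1 valence electron; O²⁺ still has 4 valence electrons.
Pulling an electron out of a noble-gas core costs far more than removing a remaining valence electron, so Li sits at the high end of IE_3.
Valence configurations: N²⁺ [He]2s²2p¹, Al²⁺ [Ne]3s¹, O²⁺ [He]2s²2p².
The numbers (kJ/mol): Li 11815, N 4578, Al 2745, O 5300.
Putting it together, IE_3: Al < N < O < Li.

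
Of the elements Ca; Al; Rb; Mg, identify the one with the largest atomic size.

Mg is in period 3, group 2; Al is in period 3, group 13; Ca is in period 4, group 2; Rb is in period 5, group 1.
Radius decreases left→right (rising Z_eff, same n) and increases top→bottom (higher n).
These span different periods and groups, so the two trends combine.
Mg > Al: both are in period 3; the period trend gives Mg the larger value.
Ca > Mg: Ca sits below Mg in group 2, so the down-group effect alone puts Ca larger.
Rb > Ca: relative to Ca, both the across-period and down-group shifts push Rb's atomic radius up.
Approximate values (pm): Mg 139, Al 126, Ca 171, Rb 210.
The largest atomic size among these belongs to Rb.

Rb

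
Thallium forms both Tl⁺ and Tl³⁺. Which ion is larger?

Both ions have Z = 81 protons, but Tl³⁺ has lost more electrons, so its remaining electrons feel a larger effective nuclear charge per electron and are pulled in more tightly.
Higher positive charge → smaller ion, so Tl⁺ > Tl³⁺.

Tl⁺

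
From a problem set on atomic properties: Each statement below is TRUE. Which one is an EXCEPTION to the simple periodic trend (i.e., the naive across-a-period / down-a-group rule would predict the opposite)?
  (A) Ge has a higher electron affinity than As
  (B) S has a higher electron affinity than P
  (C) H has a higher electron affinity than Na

The general trend: electron affinity increases across a period and decreases down a group.
(A) Ge (period 4, group 14) vs As (period 4, group 15): the stated order contradicts the simple trend.
(B) S (period 3, group 16) vs P (period 3, group 15): the stated order agrees with the simple trend.
(C) H (period 1, group 1) vs Na (period 3, group 1): the stated order agrees with the simple trend.
The exception is (A): adding an electron to As's half-filled 4p³ is unfavourable, so Ge (4p²) has the more exothermic EA.

(A)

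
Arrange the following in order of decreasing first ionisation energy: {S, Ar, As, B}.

Ar > S > As > B

B is in period 2, group 13; S is in period 3, group 16; Ar is in period 3, group 18; As is in period 4, group 15.
Across a period the outer electron is held more tightly (higher IE₁); down a group it sits in a higher shell, more shielded, and comes off more easily.
These span different periods and groups, so the two trends combine.
As > B: period and group pull opposite ways; the across-period shift dominates (947 vs 801 kJ/mol).
S > As: both effects reinforce here, so S is clearly the higher of the two.
Ar > S: Ar lies to the right of S in period 3, so the across-period effect alone puts Ar higher.
Tabulated first ionization energy (kJ/mol): B 801, S 1000, Ar 1521, As 947.
So from highest to lowest: Ar > S > As > B.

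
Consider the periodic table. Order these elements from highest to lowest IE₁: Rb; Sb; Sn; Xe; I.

First ionization energy rises across a period (greater Z_eff holds electrons more tightly) and falls down a group (valence electrons are farther from the nucleus).
All lie in period 5, so first ionization energy increases left to right.
So from highest to lowest: Xe > I > Sb > Sn > Rb.

Xe > I > Sb > Sn > Rb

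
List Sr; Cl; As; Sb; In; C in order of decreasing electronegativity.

Cl > C > As > Sb > In > Sr

C is in period 2, group 14; Cl is in period 3, group 17; As is in period 4, group 15; Sr is in period 5, group 2; In is in period 5, group 13; Sb is in period 5, group 15.
Electronegativity increases across a period and decreases down a group, tracking effective nuclear charge and atomic size.
Neither a single period nor a single group — weigh both effects.
In > Sr: In lies to the right of Sr in period 5, so the across-period effect alone puts In higher.
Sb > In: Sb lies to the right of In in period 5, so the across-period effect alone puts Sb higher.
As > Sb: they share group 15; the group trend gives As the larger value.
C > As: the two effects oppose for this pair; the down-group effect wins (2.55 vs 2.18).
Cl > C: period and group pull opposite ways; the across-period shift dominates (3.16 vs 2.55).
For reference (Pauling): C 2.55, Cl 3.16, As 2.18, Sr 0.95, In 1.78, Sb 2.05.
So from highest to lowest: Cl > C > As > Sb > In > Sr.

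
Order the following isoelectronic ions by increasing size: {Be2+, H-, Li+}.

Be2+ < Li+ < H-

All of these have 2 electrons, so size is governed by nuclear charge alone: the more protons, the stronger the pull on the same electron cloud, and the smaller the ion.
Nuclear charges: Be2+ (Z=4), Li+ (Z=3), H- (Z=1).
Smallest to largest: Be2+ < Li+ < H-.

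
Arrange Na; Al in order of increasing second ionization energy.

Al < Na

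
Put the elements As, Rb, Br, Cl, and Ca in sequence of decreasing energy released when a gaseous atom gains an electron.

Cl > Br > As > Rb > Ca

Cl is in period 3, group 17; Ca is in period 4, group 2; As is in period 4, group 15; Br is in period 4, group 17; Rb is in period 5, group 1.
Atoms with high Z_eff and room in the valence shell (especially the halogens) have the most exothermic electron affinities.
Neither a single period nor a single group — weigh both effects.
Rb > Ca: this pair runs against the simple trend — see the exception note.
As > Rb: relative to Rb, both the across-period and down-group shifts push As's electron affinity up.
Br > As: both are in period 4; the period trend gives Br the larger value.
Cl > Br: they share group 17; the group trend gives Cl the larger value.
Note the exception: Rb has a higher electron affinity than Ca, contrary to the simple trend — adding an electron to Ca (ns²) has to open a new, higher-energy np subshell, which is unfavourable.
For reference (kJ/mol): Cl 349, Ca 2, As 78, Br 325, Rb 47.
So from highest to lowest: Cl > Br > As > Rb > Ca.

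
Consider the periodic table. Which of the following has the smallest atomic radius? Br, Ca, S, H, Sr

H is in period 1, group 1; S is in period 3, group 16; Ca is in period 4, group 2; Br is in period 4, group 17; Sr is in period 5, group 2.
Atomic radius shrinks across a period as nuclear charge pulls the same shell inward, and grows down a group as new shells are added.
These span different periods and groups, so the two trends combine.
S > H: the two effects oppose for this pair; the down-group effect wins (103 vs 32 pm).
Br > S: period and group pull opposite ways; the down-group shift dominates (114 vs 103 pm).
Ca > Br: both are in period 4; the period trend gives Ca the larger value.
Sr > Ca: they share group 2; the group trend gives Sr the larger value.
Approximate values (pm): H 32, S 103, Ca 171, Br 114, Sr 185.
The smallest atomic radius among these belongs to H.

H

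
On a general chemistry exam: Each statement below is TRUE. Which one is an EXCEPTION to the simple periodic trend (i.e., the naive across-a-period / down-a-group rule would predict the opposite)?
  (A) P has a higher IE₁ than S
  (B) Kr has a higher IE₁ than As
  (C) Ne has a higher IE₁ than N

(A)

The general trend: IE₁ increases across a period and decreases down a group.
(A) P (period 3, group 15) vs S (period 3, group 16): the stated order contradicts the simple trend.
(B) Kr (period 4, group 18) vs As (period 4, group 15): the stated order agrees with the simple trend.
(C) Ne (period 2, group 18) vs N (period 2, group 15): the stated order agrees with the simple trend.
The exception is (A): S (3p⁴) ionizes more easily than half-filled P (3p³) because the paired 3p electron in S is pushed out by e⁻–e⁻ repulsion.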